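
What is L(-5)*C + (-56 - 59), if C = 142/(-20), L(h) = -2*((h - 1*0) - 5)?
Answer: -257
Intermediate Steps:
L(h) = 10 - 2*h (L(h) = -2*((h + 0) - 5) = -2*(h - 5) = -2*(-5 + h) = 10 - 2*h)
C = -71/10 (C = 142*(-1/20) = -71/10 ≈ -7.1000)
L(-5)*C + (-56 - 59) = (10 - 2*(-5))*(-71/10) + (-56 - 59) = (10 + 10)*(-71/10) - 115 = 20*(-71/10) - 115 = -142 - 115 = -257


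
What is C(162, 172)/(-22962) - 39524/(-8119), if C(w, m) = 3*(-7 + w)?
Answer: 301258251/62142826 ≈ 4.8478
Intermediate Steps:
C(w, m) = -21 + 3*w
C(162, 172)/(-22962) - 39524/(-8119) = (-21 + 3*162)/(-22962) - 39524/(-8119) = (-21 + 486)*(-1/22962) - 39524*(-1/8119) = 465*(-1/22962) + 39524/8119 = -155/7654 + 39524/8119 = 301258251/62142826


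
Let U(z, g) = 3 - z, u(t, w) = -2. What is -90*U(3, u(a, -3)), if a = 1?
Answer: 0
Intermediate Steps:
-90*U(3, u(a, -3)) = -90*(3 - 1*3) = -90*(3 - 3) = -90*0 = 0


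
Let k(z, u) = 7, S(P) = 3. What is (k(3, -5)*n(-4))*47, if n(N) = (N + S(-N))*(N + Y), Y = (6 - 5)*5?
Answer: -329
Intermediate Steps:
Y = 5 (Y = 1*5 = 5)
n(N) = (3 + N)*(5 + N) (n(N) = (N + 3)*(N + 5) = (3 + N)*(5 + N))
(k(3, -5)*n(-4))*47 = (7*(15 + (-4)² + 8*(-4)))*47 = (7*(15 + 16 - 32))*47 = (7*(-1))*47 = -7*47 = -329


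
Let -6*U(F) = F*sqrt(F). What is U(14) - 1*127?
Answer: -127 - 7*sqrt(14)/3 ≈ -135.73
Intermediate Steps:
U(F) = -F**(3/2)/6 (U(F) = -F*sqrt(F)/6 = -F**(3/2)/6)
U(14) - 1*127 = -7*sqrt(14)/3 - 1*127 = -7*sqrt(14)/3 - 127 = -127 - 7*sqrt(14)/3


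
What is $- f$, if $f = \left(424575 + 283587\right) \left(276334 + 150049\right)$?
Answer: $-301948238046$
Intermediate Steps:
$f = 301948238046$ ($f = 708162 \cdot 426383 = 301948238046$)
$- f = \left(-1\right) 301948238046 = -301948238046$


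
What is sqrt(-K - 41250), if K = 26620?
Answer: I*sqrt(67870) ≈ 260.52*I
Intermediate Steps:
sqrt(-K - 41250) = sqrt(-1*26620 - 41250) = sqrt(-26620 - 41250) = sqrt(-67870) = I*sqrt(67870)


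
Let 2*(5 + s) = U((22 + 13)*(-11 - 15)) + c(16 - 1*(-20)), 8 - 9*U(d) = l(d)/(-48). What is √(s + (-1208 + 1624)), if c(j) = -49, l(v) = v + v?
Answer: 25*√798/36 ≈ 19.617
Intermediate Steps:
l(v) = 2*v
U(d) = 8/9 + d/216 (U(d) = 8/9 - 2*d/(9*(-48)) = 8/9 - 2*d*(-1)/(9*48) = 8/9 - (-1)*d/216 = 8/9 + d/216)
s = -6731/216 (s = -5 + ((8/9 + ((22 + 13)*(-11 - 15))/216) - 49)/2 = -5 + ((8/9 + (35*(-26))/216) - 49)/2 = -5 + ((8/9 + (1/216)*(-910)) - 49)/2 = -5 + ((8/9 - 455/108) - 49)/2 = -5 + (-359/108 - 49)/2 = -5 + (½)*(-5651/108) = -5 - 5651/216 = -6731/216 ≈ -31.162)
√(s + (-1208 + 1624)) = √(-6731/216 + (-1208 + 1624)) = √(-6731/216 + 416) = √(83125/216) = 25*√798/36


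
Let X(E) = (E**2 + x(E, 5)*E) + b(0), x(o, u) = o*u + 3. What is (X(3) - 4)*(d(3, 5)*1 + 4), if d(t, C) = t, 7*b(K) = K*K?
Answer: 413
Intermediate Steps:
x(o, u) = 3 + o*u
b(K) = K**2/7 (b(K) = (K*K)/7 = K**2/7)
X(E) = E**2 + E*(3 + 5*E) (X(E) = (E**2 + (3 + E*5)*E) + (1/7)*0**2 = (E**2 + (3 + 5*E)*E) + (1/7)*0 = (E**2 + E*(3 + 5*E)) + 0 = E**2 + E*(3 + 5*E))
(X(3) - 4)*(d(3, 5)*1 + 4) = (3*3*(1 + 2*3) - 4)*(3*1 + 4) = (3*3*(1 + 6) - 4)*(3 + 4) = (3*3*7 - 4)*7 = (63 - 4)*7 = 59*7 = 413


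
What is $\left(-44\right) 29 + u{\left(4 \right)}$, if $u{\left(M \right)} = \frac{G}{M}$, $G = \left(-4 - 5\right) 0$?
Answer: $-1276$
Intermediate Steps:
$G = 0$ ($G = \left(-9\right) 0 = 0$)
$u{\left(M \right)} = 0$ ($u{\left(M \right)} = \frac{0}{M} = 0$)
$\left(-44\right) 29 + u{\left(4 \right)} = \left(-44\right) 29 + 0 = -1276 + 0 = -1276$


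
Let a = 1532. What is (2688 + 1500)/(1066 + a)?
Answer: 698/433 ≈ 1.6120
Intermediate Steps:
(2688 + 1500)/(1066 + a) = (2688 + 1500)/(1066 + 1532) = 4188/2598 = 4188*(1/2598) = 698/433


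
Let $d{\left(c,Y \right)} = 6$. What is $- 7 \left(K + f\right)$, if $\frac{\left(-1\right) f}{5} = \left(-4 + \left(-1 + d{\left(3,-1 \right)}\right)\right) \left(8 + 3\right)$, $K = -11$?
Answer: $462$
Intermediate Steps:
$f = -55$ ($f = - 5 \left(-4 + \left(-1 + 6\right)\right) \left(8 + 3\right) = - 5 \left(-4 + 5\right) 11 = - 5 \cdot 1 \cdot 11 = \left(-5\right) 11 = -55$)
$- 7 \left(K + f\right) = - 7 \left(-11 - 55\right) = \left(-7\right) \left(-66\right) = 462$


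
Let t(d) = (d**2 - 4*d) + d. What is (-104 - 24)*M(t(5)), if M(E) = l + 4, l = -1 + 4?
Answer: -896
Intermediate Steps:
t(d) = d**2 - 3*d
l = 3
M(E) = 7 (M(E) = 3 + 4 = 7)
(-104 - 24)*M(t(5)) = (-104 - 24)*7 = -128*7 = -896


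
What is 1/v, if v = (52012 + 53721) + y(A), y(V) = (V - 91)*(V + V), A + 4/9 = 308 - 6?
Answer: 81/18850433 ≈ 4.2970e-6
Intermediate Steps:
A = 2714/9 (A = -4/9 + (308 - 6) = -4/9 + 302 = 2714/9 ≈ 301.56)
y(V) = 2*V*(-91 + V) (y(V) = (-91 + V)*(2*V) = 2*V*(-91 + V))
v = 18850433/81 (v = (52012 + 53721) + 2*(2714/9)*(-91 + 2714/9) = 105733 + 2*(2714/9)*(1895/9) = 105733 + 10286060/81 = 18850433/81 ≈ 2.3272e+5)
1/v = 1/(18850433/81) = 81/18850433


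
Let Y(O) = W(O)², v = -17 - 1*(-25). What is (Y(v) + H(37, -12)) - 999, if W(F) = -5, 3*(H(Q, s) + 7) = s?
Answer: -985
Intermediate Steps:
v = 8 (v = -17 + 25 = 8)
H(Q, s) = -7 + s/3
Y(O) = 25 (Y(O) = (-5)² = 25)
(Y(v) + H(37, -12)) - 999 = (25 + (-7 + (⅓)*(-12))) - 999 = (25 + (-7 - 4)) - 999 = (25 - 11) - 999 = 14 - 999 = -985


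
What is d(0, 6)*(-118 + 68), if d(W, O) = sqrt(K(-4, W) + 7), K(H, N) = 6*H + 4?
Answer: -50*I*sqrt(13) ≈ -180.28*I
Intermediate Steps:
K(H, N) = 4 + 6*H
d(W, O) = I*sqrt(13) (d(W, O) = sqrt((4 + 6*(-4)) + 7) = sqrt((4 - 24) + 7) = sqrt(-20 + 7) = sqrt(-13) = I*sqrt(13))
d(0, 6)*(-118 + 68) = (I*sqrt(13))*(-118 + 68) = (I*sqrt(13))*(-50) = -50*I*sqrt(13)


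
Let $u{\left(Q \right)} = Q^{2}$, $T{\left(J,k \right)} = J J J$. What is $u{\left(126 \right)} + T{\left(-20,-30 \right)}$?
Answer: $7876$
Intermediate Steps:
$T{\left(J,k \right)} = J^{3}$ ($T{\left(J,k \right)} = J^{2} J = J^{3}$)
$u{\left(126 \right)} + T{\left(-20,-30 \right)} = 126^{2} + \left(-20\right)^{3} = 15876 - 8000 = 7876$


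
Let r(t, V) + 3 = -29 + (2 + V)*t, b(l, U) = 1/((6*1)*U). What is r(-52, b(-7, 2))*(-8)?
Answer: 3368/3 ≈ 1122.7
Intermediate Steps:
b(l, U) = 1/(6*U)
r(t, V) = -32 + t*(2 + V) (r(t, V) = -3 + (-29 + (2 + V)*t) = -3 + (-29 + t*(2 + V)) = -32 + t*(2 + V))
r(-52, b(-7, 2))*(-8) = (-32 + 2*(-52) + ((⅙)/2)*(-52))*(-8) = (-32 - 104 + ((⅙)*(½))*(-52))*(-8) = (-32 - 104 + (1/12)*(-52))*(-8) = (-32 - 104 - 13/3)*(-8) = -421/3*(-8) = 3368/3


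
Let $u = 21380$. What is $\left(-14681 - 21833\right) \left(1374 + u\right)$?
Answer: $-830839556$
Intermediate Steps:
$\left(-14681 - 21833\right) \left(1374 + u\right) = \left(-14681 - 21833\right) \left(1374 + 21380\right) = \left(-36514\right) 22754 = -830839556$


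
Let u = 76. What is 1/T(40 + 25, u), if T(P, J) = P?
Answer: 1/65 ≈ 0.015385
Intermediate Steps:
1/T(40 + 25, u) = 1/(40 + 25) = 1/65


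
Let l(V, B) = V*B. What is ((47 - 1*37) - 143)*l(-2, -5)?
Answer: -1330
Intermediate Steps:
l(V, B) = B*V
((47 - 1*37) - 143)*l(-2, -5) = ((47 - 1*37) - 143)*(-5*(-2)) = ((47 - 37) - 143)*10 = (10 - 143)*10 = -133*10 = -1330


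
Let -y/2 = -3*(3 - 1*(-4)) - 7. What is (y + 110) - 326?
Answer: -160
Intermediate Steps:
y = 56 (y = -2*(-3*(3 - 1*(-4)) - 7) = -2*(-3*(3 + 4) - 7) = -2*(-3*7 - 7) = -2*(-21 - 7) = -2*(-28) = 56)
(y + 110) - 326 = (56 + 110) - 326 = 166 - 326 = -160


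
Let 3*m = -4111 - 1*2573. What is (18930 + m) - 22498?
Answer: -5796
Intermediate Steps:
m = -2228 (m = (-4111 - 1*2573)/3 = (-4111 - 2573)/3 = (⅓)*(-6684) = -2228)
(18930 + m) - 22498 = (18930 - 2228) - 22498 = 16702 - 22498 = -5796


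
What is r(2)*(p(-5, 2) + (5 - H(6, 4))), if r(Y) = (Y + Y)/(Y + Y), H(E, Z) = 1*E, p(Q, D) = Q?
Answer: -6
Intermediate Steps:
H(E, Z) = E
r(Y) = 1 (r(Y) = (2*Y)/((2*Y)) = (2*Y)*(1/(2*Y)) = 1)
r(2)*(p(-5, 2) + (5 - H(6, 4))) = 1*(-5 + (5 - 1*6)) = 1*(-5 + (5 - 6)) = 1*(-5 - 1) = 1*(-6) = -6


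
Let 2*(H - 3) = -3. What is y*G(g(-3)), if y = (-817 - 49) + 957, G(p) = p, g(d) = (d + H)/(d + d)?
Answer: 91/4 ≈ 22.750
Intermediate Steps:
H = 3/2 (H = 3 + (1/2)*(-3) = 3 - 3/2 = 3/2 ≈ 1.5000)
g(d) = (3/2 + d)/(2*d) (g(d) = (d + 3/2)/(d + d) = (3/2 + d)/((2*d)) = (3/2 + d)*(1/(2*d)) = (3/2 + d)/(2*d))
y = 91 (y = -866 + 957 = 91)
y*G(g(-3)) = 91*((1/4)*(3 + 2*(-3))/(-3)) = 91*((1/4)*(-1/3)*(3 - 6)) = 91*((1/4)*(-1/3)*(-3)) = 91*(1/4) = 91/4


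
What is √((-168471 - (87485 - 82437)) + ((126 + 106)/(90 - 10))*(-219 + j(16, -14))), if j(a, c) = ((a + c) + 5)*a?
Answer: I*√17382930/10 ≈ 416.93*I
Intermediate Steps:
j(a, c) = a*(5 + a + c) (j(a, c) = (5 + a + c)*a = a*(5 + a + c))
√((-168471 - (87485 - 82437)) + ((126 + 106)/(90 - 10))*(-219 + j(16, -14))) = √((-168471 - (87485 - 82437)) + ((126 + 106)/(90 - 10))*(-219 + 16*(5 + 16 - 14))) = √((-168471 - 1*5048) + (232/80)*(-219 + 16*7)) = √((-168471 - 5048) + (232*(1/80))*(-219 + 112)) = √(-173519 + (29/10)*(-107)) = √(-173519 - 3103/10) = √(-1738293/10) = I*√17382930/10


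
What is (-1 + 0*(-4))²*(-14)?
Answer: -14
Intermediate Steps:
(-1 + 0*(-4))²*(-14) = (-1 + 0)²*(-14) = (-1)²*(-14) = 1*(-14) = -14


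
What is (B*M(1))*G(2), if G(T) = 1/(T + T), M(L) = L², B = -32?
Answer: -8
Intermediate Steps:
G(T) = 1/(2*T)
(B*M(1))*G(2) = (-32*1²)*((½)/2) = (-32*1)*((½)*(½)) = -32*¼ = -8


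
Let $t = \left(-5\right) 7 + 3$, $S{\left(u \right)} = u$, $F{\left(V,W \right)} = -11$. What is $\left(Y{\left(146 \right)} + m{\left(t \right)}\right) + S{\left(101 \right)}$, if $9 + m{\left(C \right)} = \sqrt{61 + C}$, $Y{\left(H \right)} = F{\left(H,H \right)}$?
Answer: $81 + \sqrt{29} \approx 86.385$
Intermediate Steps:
$Y{\left(H \right)} = -11$
$t = -32$ ($t = -35 + 3 = -32$)
$m{\left(C \right)} = -9 + \sqrt{61 + C}$
$\left(Y{\left(146 \right)} + m{\left(t \right)}\right) + S{\left(101 \right)} = \left(-11 - \left(9 - \sqrt{61 - 32}\right)\right) + 101 = \left(-11 - \left(9 - \sqrt{29}\right)\right) + 101 = \left(-20 + \sqrt{29}\right) + 101 = 81 + \sqrt{29}$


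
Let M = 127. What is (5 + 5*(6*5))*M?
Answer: 19685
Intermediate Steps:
(5 + 5*(6*5))*M = (5 + 5*(6*5))*127 = (5 + 5*30)*127 = (5 + 150)*127 = 155*127 = 19685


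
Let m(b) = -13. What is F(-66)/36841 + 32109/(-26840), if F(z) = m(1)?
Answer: -107570599/89892040 ≈ -1.1967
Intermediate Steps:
F(z) = -13
F(-66)/36841 + 32109/(-26840) = -13/36841 + 32109/(-26840) = -13*1/36841 + 32109*(-1/26840) = -13/36841 - 2919/2440 = -107570599/89892040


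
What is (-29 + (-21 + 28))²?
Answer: 484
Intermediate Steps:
(-29 + (-21 + 28))² = (-29 + 7)² = (-22)² = 484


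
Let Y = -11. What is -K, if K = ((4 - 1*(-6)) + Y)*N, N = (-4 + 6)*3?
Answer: 6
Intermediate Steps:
N = 6 (N = 2*3 = 6)
K = -6 (K = ((4 - 1*(-6)) - 11)*6 = ((4 + 6) - 11)*6 = (10 - 11)*6 = -1*6 = -6)
-K = -1*(-6) = 6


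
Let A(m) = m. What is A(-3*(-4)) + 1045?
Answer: 1057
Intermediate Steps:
A(-3*(-4)) + 1045 = -3*(-4) + 1045 = 12 + 1045 = 1057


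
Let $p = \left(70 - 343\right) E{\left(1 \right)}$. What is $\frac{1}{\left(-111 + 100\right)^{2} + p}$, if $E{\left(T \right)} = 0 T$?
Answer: $\frac{1}{121} \approx 0.0082645$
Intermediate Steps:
$E{\left(T \right)} = 0$
$p = 0$ ($p = \left(70 - 343\right) 0 = \left(-273\right) 0 = 0$)
$\frac{1}{\left(-111 + 100\right)^{2} + p} = \frac{1}{\left(-111 + 100\right)^{2} + 0} = \frac{1}{\left(-11\right)^{2} + 0} = \frac{1}{121 + 0} = \frac{1}{121}$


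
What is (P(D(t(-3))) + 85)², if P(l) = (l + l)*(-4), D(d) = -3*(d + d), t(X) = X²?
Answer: 267289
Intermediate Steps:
D(d) = -6*d
P(l) = -8*l (P(l) = (2*l)*(-4) = -8*l)
(P(D(t(-3))) + 85)² = (-(-48)*(-3)² + 85)² = (-(-48)*9 + 85)² = (-8*(-54) + 85)² = (432 + 85)² = 517² = 267289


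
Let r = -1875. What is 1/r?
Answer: -1/1875 ≈ -0.00053333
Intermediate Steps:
1/r = 1/(-1875) = -1/1875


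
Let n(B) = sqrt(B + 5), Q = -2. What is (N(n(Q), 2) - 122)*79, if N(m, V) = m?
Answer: -9638 + 79*sqrt(3) ≈ -9501.2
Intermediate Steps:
n(B) = sqrt(5 + B)
(N(n(Q), 2) - 122)*79 = (sqrt(5 - 2) - 122)*79 = (sqrt(3) - 122)*79 = (-122 + sqrt(3))*79 = -9638 + 79*sqrt(3)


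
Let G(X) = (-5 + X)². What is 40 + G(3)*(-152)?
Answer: -568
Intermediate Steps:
40 + G(3)*(-152) = 40 + (-5 + 3)²*(-152) = 40 + (-2)²*(-152) = 40 + 4*(-152) = 40 - 608 = -568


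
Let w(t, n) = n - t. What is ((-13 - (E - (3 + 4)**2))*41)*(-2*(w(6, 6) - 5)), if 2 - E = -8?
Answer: 10660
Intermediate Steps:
E = 10 (E = 2 - 1*(-8) = 2 + 8 = 10)
((-13 - (E - (3 + 4)**2))*41)*(-2*(w(6, 6) - 5)) = ((-13 - (10 - (3 + 4)**2))*41)*(-2*((6 - 1*6) - 5)) = ((-13 - (10 - 1*7**2))*41)*(-2*((6 - 6) - 5)) = ((-13 - (10 - 1*49))*41)*(-2*(0 - 5)) = ((-13 - (10 - 49))*41)*(-2*(-5)) = ((-13 - 1*(-39))*41)*10 = ((-13 + 39)*41)*10 = (26*41)*10 = 1066*10 = 10660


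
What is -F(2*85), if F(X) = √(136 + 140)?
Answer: -2*√69 ≈ -16.613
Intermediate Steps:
F(X) = 2*√69 (F(X) = √276 = 2*√69)
-F(2*85) = -2*√69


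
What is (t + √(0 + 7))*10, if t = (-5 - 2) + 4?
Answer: -30 + 10*√7 ≈ -3.5425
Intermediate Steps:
t = -3 (t = -7 + 4 = -3)
(t + √(0 + 7))*10 = (-3 + √(0 + 7))*10 = (-3 + √7)*10 = -30 + 10*√7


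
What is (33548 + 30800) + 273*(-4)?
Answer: 63256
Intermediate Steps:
(33548 + 30800) + 273*(-4) = 64348 - 1092 = 63256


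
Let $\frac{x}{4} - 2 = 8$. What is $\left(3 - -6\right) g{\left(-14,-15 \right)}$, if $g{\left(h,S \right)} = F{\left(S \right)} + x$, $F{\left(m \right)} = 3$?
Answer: $387$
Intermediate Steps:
$x = 40$ ($x = 8 + 4 \cdot 8 = 8 + 32 = 40$)
$g{\left(h,S \right)} = 43$ ($g{\left(h,S \right)} = 3 + 40 = 43$)
$\left(3 - -6\right) g{\left(-14,-15 \right)} = \left(3 - -6\right) 43 = \left(3 + 6\right) 43 = 9 \cdot 43 = 387$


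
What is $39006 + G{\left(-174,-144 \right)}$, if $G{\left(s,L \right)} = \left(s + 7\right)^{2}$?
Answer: $66895$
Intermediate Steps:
$G{\left(s,L \right)} = \left(7 + s\right)^{2}$
$39006 + G{\left(-174,-144 \right)} = 39006 + \left(7 - 174\right)^{2} = 39006 + \left(-167\right)^{2} = 39006 + 27889 = 66895$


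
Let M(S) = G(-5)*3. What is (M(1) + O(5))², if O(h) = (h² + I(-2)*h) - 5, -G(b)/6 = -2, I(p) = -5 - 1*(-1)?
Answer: 1296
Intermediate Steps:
I(p) = -4 (I(p) = -5 + 1 = -4)
G(b) = 12 (G(b) = -6*(-2) = 12)
O(h) = -5 + h² - 4*h (O(h) = (h² - 4*h) - 5 = -5 + h² - 4*h)
M(S) = 36 (M(S) = 12*3 = 36)
(M(1) + O(5))² = (36 + (-5 + 5² - 4*5))² = (36 + (-5 + 25 - 20))² = (36 + 0)² = 36² = 1296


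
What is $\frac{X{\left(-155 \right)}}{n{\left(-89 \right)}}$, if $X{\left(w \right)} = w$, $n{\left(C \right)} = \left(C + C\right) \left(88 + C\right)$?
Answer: $- \frac{155}{178} \approx -0.87079$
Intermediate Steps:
$n{\left(C \right)} = 2 C \left(88 + C\right)$
$\frac{X{\left(-155 \right)}}{n{\left(-89 \right)}} = - \frac{155}{2 \left(-89\right) \left(88 - 89\right)} = - \frac{155}{2 \left(-89\right) \left(-1\right)} = - \frac{155}{178}$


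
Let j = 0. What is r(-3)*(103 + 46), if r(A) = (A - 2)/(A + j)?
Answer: 745/3 ≈ 248.33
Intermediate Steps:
r(A) = (-2 + A)/A (r(A) = (A - 2)/(A + 0) = (-2 + A)/A)
r(-3)*(103 + 46) = ((-2 - 3)/(-3))*(103 + 46) = -⅓*(-5)*149 = (5/3)*149 = 745/3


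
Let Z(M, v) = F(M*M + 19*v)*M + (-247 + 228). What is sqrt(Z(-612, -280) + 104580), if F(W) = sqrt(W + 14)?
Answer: sqrt(104561 - 612*sqrt(369238)) ≈ 517.03*I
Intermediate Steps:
F(W) = sqrt(14 + W)
Z(M, v) = -19 + M*sqrt(14 + M**2 + 19*v) (Z(M, v) = sqrt(14 + (M*M + 19*v))*M + (-247 + 228) = sqrt(14 + (M**2 + 19*v))*M - 19 = sqrt(14 + M**2 + 19*v)*M - 19 = M*sqrt(14 + M**2 + 19*v) - 19 = -19 + M*sqrt(14 + M**2 + 19*v))
sqrt(Z(-612, -280) + 104580) = sqrt((-19 - 612*sqrt(14 + (-612)**2 + 19*(-280))) + 104580) = sqrt((-19 - 612*sqrt(14 + 374544 - 5320)) + 104580) = sqrt((-19 - 612*sqrt(369238)) + 104580) = sqrt(104561 - 612*sqrt(369238))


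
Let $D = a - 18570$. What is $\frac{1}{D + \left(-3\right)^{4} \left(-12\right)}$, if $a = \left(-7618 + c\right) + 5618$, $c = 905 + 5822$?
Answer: $- \frac{1}{14815} \approx -6.7499 \cdot 10^{-5}$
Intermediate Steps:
$c = 6727$
$a = 4727$ ($a = \left(-7618 + 6727\right) + 5618 = -891 + 5618 = 4727$)
$D = -13843$ ($D = 4727 - 18570 = -13843$)
$\frac{1}{D + \left(-3\right)^{4} \left(-12\right)} = \frac{1}{-13843 + \left(-3\right)^{4} \left(-12\right)} = \frac{1}{-13843 + 81 \left(-12\right)} = \frac{1}{-13843 - 972} = \frac{1}{-14815} = - \frac{1}{14815}$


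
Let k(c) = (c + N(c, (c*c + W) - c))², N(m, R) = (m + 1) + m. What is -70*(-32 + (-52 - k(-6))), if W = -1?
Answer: 26110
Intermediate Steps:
N(m, R) = 1 + 2*m (N(m, R) = (1 + m) + m = 1 + 2*m)
k(c) = (1 + 3*c)² (k(c) = (c + (1 + 2*c))² = (1 + 3*c)²)
-70*(-32 + (-52 - k(-6))) = -70*(-32 + (-52 - (1 + 3*(-6))²)) = -70*(-32 + (-52 - (1 - 18)²)) = -70*(-32 + (-52 - 1*(-17)²)) = -70*(-32 + (-52 - 1*289)) = -70*(-32 + (-52 - 289)) = -70*(-32 - 341) = -70*(-373) = 26110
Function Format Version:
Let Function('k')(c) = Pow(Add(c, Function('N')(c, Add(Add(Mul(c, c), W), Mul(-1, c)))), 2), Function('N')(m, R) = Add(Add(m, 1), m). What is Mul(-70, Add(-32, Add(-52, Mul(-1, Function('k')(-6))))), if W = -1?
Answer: 26110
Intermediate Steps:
Function('N')(m, R) = Add(1, Mul(2, m)) (Function('N')(m, R) = Add(Add(1, m), m) = Add(1, Mul(2, m)))
Function('k')(c) = Pow(Add(1, Mul(3, c)), 2) (Function('k')(c) = Pow(Add(c, Add(1, Mul(2, c))), 2) = Pow(Add(1, Mul(3, c)), 2))
Mul(-70, Add(-32, Add(-52, Mul(-1, Function('k')(-6))))) = Mul(-70, Add(-32, Add(-52, Mul(-1, Pow(Add(1, Mul(3, -6)), 2))))) = Mul(-70, Add(-32, Add(-52, Mul(-1, Pow(Add(1, -18), 2))))) = Mul(-70, Add(-32, Add(-52, Mul(-1, Pow(-17, 2))))) = Mul(-70, Add(-32, Add(-52, Mul(-1, 289)))) = Mul(-70, Add(-32, Add(-52, -289))) = Mul(-70, Add(-32, -341)) = Mul(-70, -373) = 26110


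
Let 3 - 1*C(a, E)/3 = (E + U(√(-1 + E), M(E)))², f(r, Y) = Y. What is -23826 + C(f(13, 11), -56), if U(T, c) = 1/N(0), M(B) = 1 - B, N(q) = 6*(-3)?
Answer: -3590317/108 ≈ -33244.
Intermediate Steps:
N(q) = -18
U(T, c) = -1/18 (U(T, c) = 1/(-18) = -1/18)
C(a, E) = 9 - 3*(-1/18 + E)² (C(a, E) = 9 - 3*(E - 1/18)² = 9 - 3*(-1/18 + E)²)
-23826 + C(f(13, 11), -56) = -23826 + (9 - (-1 + 18*(-56))²/108) = -23826 + (9 - (-1 - 1008)²/108) = -23826 + (9 - 1/108*(-1009)²) = -23826 + (9 - 1/108*1018081) = -23826 + (9 - 1018081/108) = -23826 - 1017109/108 = -3590317/108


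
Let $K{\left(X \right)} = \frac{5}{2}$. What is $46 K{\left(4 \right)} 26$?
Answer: $2990$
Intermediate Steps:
$K{\left(X \right)} = \frac{5}{2}$ ($K{\left(X \right)} = 5 \cdot \frac{1}{2} = \frac{5}{2}$)
$46 K{\left(4 \right)} 26 = 46 \cdot \frac{5}{2} \cdot 26 = 115 \cdot 26 = 2990$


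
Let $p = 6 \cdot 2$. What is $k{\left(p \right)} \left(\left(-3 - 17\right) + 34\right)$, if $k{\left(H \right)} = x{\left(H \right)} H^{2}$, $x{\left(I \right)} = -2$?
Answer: $-4032$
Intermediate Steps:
$p = 12$
$k{\left(H \right)} = - 2 H^{2}$
$k{\left(p \right)} \left(\left(-3 - 17\right) + 34\right) = - 2 \cdot 12^{2} \left(\left(-3 - 17\right) + 34\right) = \left(-2\right) 144 \left(-20 + 34\right) = \left(-288\right) 14 = -4032$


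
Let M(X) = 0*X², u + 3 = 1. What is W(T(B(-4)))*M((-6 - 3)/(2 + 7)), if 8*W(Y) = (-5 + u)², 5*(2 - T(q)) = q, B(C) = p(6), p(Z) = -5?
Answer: 0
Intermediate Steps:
u = -2 (u = -3 + 1 = -2)
B(C) = -5
M(X) = 0
T(q) = 2 - q/5
W(Y) = 49/8 (W(Y) = (-5 - 2)²/8 = (⅛)*(-7)² = (⅛)*49 = 49/8)
W(T(B(-4)))*M((-6 - 3)/(2 + 7)) = (49/8)*0 = 0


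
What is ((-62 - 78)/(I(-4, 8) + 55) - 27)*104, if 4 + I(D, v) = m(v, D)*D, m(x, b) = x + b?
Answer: -3224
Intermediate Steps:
m(x, b) = b + x
I(D, v) = -4 + D*(D + v) (I(D, v) = -4 + (D + v)*D = -4 + D*(D + v))
((-62 - 78)/(I(-4, 8) + 55) - 27)*104 = ((-62 - 78)/((-4 - 4*(-4 + 8)) + 55) - 27)*104 = (-140/((-4 - 4*4) + 55) - 27)*104 = (-140/((-4 - 16) + 55) - 27)*104 = (-140/(-20 + 55) - 27)*104 = (-140/35 - 27)*104 = (-140*1/35 - 27)*104 = (-4 - 27)*104 = -31*104 = -3224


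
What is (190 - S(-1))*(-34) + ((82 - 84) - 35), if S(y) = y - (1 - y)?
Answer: -6599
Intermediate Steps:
S(y) = -1 + 2*y (S(y) = y + (-1 + y) = -1 + 2*y)
(190 - S(-1))*(-34) + ((82 - 84) - 35) = (190 - (-1 + 2*(-1)))*(-34) + ((82 - 84) - 35) = (190 - (-1 - 2))*(-34) + (-2 - 35) = (190 - 1*(-3))*(-34) - 37 = (190 + 3)*(-34) - 37 = 193*(-34) - 37 = -6562 - 37 = -6599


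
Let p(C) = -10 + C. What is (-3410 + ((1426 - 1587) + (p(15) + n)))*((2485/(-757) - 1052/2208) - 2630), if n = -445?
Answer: 1471439536147/139288 ≈ 1.0564e+7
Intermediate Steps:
(-3410 + ((1426 - 1587) + (p(15) + n)))*((2485/(-757) - 1052/2208) - 2630) = (-3410 + ((1426 - 1587) + ((-10 + 15) - 445)))*((2485/(-757) - 1052/2208) - 2630) = (-3410 + (-161 + (5 - 445)))*((2485*(-1/757) - 1052*1/2208) - 2630) = (-3410 + (-161 - 440))*((-2485/757 - 263/552) - 2630) = (-3410 - 601)*(-1570811/417864 - 2630) = -4011*(-1100553131/417864) = 1471439536147/139288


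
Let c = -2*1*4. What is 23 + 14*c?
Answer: -89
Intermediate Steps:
c = -8 (c = -2*4 = -8)
23 + 14*c = 23 + 14*(-8) = 23 - 112 = -89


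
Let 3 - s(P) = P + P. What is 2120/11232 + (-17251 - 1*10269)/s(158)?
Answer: 38721025/439452 ≈ 88.112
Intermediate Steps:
s(P) = 3 - 2*P (s(P) = 3 - (P + P) = 3 - 2*P)
2120/11232 + (-17251 - 1*10269)/s(158) = 2120/11232 + (-17251 - 1*10269)/(3 - 2*158) = 2120*(1/11232) + (-17251 - 10269)/(3 - 316) = 265/1404 - 27520/(-313) = 265/1404 - 27520*(-1/313) = 265/1404 + 27520/313 = 38721025/439452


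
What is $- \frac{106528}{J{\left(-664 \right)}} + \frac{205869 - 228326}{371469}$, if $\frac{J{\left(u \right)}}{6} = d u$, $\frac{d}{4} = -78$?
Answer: $- \frac{702980003}{4809780612} \approx -0.14616$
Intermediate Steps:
$d = -312$ ($d = 4 \left(-78\right) = -312$)
$J{\left(u \right)} = - 1872 u$ ($J{\left(u \right)} = 6 \left(- 312 u\right) = - 1872 u$)
$- \frac{106528}{J{\left(-664 \right)}} + \frac{205869 - 228326}{371469} = - \frac{106528}{\left(-1872\right) \left(-664\right)} + \frac{205869 - 228326}{371469} = - \frac{106528}{1243008} - \frac{22457}{371469} = \left(-106528\right) \frac{1}{1243008} - \frac{22457}{371469} = - \frac{3329}{38844} - \frac{22457}{371469} = - \frac{702980003}{4809780612}$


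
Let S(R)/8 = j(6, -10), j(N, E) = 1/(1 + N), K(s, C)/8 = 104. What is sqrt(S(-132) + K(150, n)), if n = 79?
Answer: 54*sqrt(14)/7 ≈ 28.864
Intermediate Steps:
K(s, C) = 832 (K(s, C) = 8*104 = 832)
S(R) = 8/7 (S(R) = 8/(1 + 6) = 8/7)
sqrt(S(-132) + K(150, n)) = sqrt(8/7 + 832) = sqrt(5832/7) = 54*sqrt(14)/7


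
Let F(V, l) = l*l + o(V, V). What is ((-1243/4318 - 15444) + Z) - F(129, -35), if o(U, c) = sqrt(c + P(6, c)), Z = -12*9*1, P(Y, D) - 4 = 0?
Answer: -72444329/4318 - sqrt(133) ≈ -16789.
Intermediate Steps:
P(Y, D) = 4 (P(Y, D) = 4 + 0 = 4)
Z = -108 (Z = -108*1 = -108)
o(U, c) = sqrt(4 + c) (o(U, c) = sqrt(c + 4) = sqrt(4 + c))
F(V, l) = l**2 + sqrt(4 + V) (F(V, l) = l*l + sqrt(4 + V) = l**2 + sqrt(4 + V))
((-1243/4318 - 15444) + Z) - F(129, -35) = ((-1243/4318 - 15444) - 108) - ((-35)**2 + sqrt(4 + 129)) = ((-1243*1/4318 - 15444) - 108) - (1225 + sqrt(133)) = ((-1243/4318 - 15444) - 108) + (-1225 - sqrt(133)) = (-66688435/4318 - 108) + (-1225 - sqrt(133)) = -67154779/4318 + (-1225 - sqrt(133)) = -72444329/4318 - sqrt(133)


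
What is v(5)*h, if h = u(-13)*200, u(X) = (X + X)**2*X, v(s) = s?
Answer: -8788000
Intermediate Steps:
u(X) = 4*X**3 (u(X) = (2*X)**2*X = (4*X**2)*X = 4*X**3)
h = -1757600 (h = (4*(-13)**3)*200 = (4*(-2197))*200 = -8788*200 = -1757600)
v(5)*h = 5*(-1757600) = -8788000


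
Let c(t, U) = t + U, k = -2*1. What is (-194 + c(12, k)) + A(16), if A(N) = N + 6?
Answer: -162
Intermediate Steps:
A(N) = 6 + N
k = -2
c(t, U) = U + t
(-194 + c(12, k)) + A(16) = (-194 + (-2 + 12)) + (6 + 16) = (-194 + 10) + 22 = -184 + 22 = -162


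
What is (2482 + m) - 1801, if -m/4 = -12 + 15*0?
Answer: 729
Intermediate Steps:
m = 48 (m = -4*(-12 + 15*0) = -4*(-12 + 0) = -4*(-12) = 48)
(2482 + m) - 1801 = (2482 + 48) - 1801 = 2530 - 1801 = 729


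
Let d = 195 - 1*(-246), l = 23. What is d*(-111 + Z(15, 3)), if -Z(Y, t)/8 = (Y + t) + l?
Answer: -193599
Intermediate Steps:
Z(Y, t) = -184 - 8*Y - 8*t (Z(Y, t) = -8*((Y + t) + 23) = -8*(23 + Y + t) = -184 - 8*Y - 8*t)
d = 441 (d = 195 + 246 = 441)
d*(-111 + Z(15, 3)) = 441*(-111 + (-184 - 8*15 - 8*3)) = 441*(-111 + (-184 - 120 - 24)) = 441*(-111 - 328) = 441*(-439) = -193599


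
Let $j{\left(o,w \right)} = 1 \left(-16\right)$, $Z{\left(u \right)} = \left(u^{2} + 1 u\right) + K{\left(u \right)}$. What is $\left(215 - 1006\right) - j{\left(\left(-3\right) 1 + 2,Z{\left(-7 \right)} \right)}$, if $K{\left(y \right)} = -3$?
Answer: $-775$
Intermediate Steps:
$Z{\left(u \right)} = -3 + u + u^{2}$ ($Z{\left(u \right)} = \left(u^{2} + 1 u\right) - 3 = \left(u^{2} + u\right) - 3 = \left(u + u^{2}\right) - 3 = -3 + u + u^{2}$)
$j{\left(o,w \right)} = -16$
$\left(215 - 1006\right) - j{\left(\left(-3\right) 1 + 2,Z{\left(-7 \right)} \right)} = \left(215 - 1006\right) - -16 = -791 + 16 = -775$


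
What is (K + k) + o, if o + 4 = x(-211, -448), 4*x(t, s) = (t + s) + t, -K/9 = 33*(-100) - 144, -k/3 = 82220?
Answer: -431771/2 ≈ -2.1589e+5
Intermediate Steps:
k = -246660 (k = -3*82220 = -246660)
K = 30996 (K = -9*(33*(-100) - 144) = -9*(-3300 - 144) = -9*(-3444) = 30996)
x(t, s) = t/2 + s/4 (x(t, s) = ((t + s) + t)/4 = ((s + t) + t)/4 = (s + 2*t)/4 = t/2 + s/4)
o = -443/2 (o = -4 + ((½)*(-211) + (¼)*(-448)) = -4 + (-211/2 - 112) = -4 - 435/2 = -443/2 ≈ -221.50)
(K + k) + o = (30996 - 246660) - 443/2 = -215664 - 443/2 = -431771/2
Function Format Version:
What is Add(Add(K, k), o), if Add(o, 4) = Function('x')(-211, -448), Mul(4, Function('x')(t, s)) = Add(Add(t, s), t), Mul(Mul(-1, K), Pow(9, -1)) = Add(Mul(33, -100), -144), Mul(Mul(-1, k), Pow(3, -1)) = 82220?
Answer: Rational(-431771, 2) ≈ -2.1589e+5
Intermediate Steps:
k = -246660 (k = Mul(-3, 82220) = -246660)
K = 30996 (K = Mul(-9, Add(Mul(33, -100), -144)) = Mul(-9, Add(-3300, -144)) = Mul(-9, -3444) = 30996)
Function('x')(t, s) = Add(Mul(Rational(1, 2), t), Mul(Rational(1, 4), s)) (Function('x')(t, s) = Mul(Rational(1, 4), Add(Add(t, s), t)) = Mul(Rational(1, 4), Add(Add(s, t), t)) = Mul(Rational(1, 4), Add(s, Mul(2, t))) = Add(Mul(Rational(1, 2), t), Mul(Rational(1, 4), s)))
o = Rational(-443, 2) (o = Add(-4, Add(Mul(Rational(1, 2), -211), Mul(Rational(1, 4), -448))) = Add(-4, Add(Rational(-211, 2), -112)) = Add(-4, Rational(-435, 2)) = Rational(-443, 2) ≈ -221.50)
Add(Add(K, k), o) = Add(Add(30996, -246660), Rational(-443, 2)) = Add(-215664, Rational(-443, 2)) = Rational(-431771, 2)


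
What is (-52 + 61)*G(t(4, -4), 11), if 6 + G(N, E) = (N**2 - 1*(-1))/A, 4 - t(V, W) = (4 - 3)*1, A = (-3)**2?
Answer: -44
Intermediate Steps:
A = 9
t(V, W) = 3 (t(V, W) = 4 - (4 - 3) = 4 - 1 = 3)
G(N, E) = -53/9 + N**2/9 (G(N, E) = -6 + (N**2 - 1*(-1))/9 = -6 + (N**2 + 1)*(1/9) = -6 + (1 + N**2)*(1/9) = -6 + (1/9 + N**2/9) = -53/9 + N**2/9)
(-52 + 61)*G(t(4, -4), 11) = (-52 + 61)*(-53/9 + (1/9)*3**2) = 9*(-53/9 + (1/9)*9) = 9*(-53/9 + 1) = 9*(-44/9) = -44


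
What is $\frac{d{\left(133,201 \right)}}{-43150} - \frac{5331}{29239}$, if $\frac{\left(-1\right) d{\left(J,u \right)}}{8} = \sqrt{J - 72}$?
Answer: $- \frac{5331}{29239} + \frac{4 \sqrt{61}}{21575} \approx -0.18088$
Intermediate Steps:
$d{\left(J,u \right)} = - 8 \sqrt{-72 + J}$ ($d{\left(J,u \right)} = - 8 \sqrt{J - 72} = - 8 \sqrt{-72 + J}$)
$\frac{d{\left(133,201 \right)}}{-43150} - \frac{5331}{29239} = \frac{\left(-8\right) \sqrt{-72 + 133}}{-43150} - \frac{5331}{29239} = - 8 \sqrt{61} \left(- \frac{1}{43150}\right) - \frac{5331}{29239} = \frac{4 \sqrt{61}}{21575} - \frac{5331}{29239} = - \frac{5331}{29239} + \frac{4 \sqrt{61}}{21575}$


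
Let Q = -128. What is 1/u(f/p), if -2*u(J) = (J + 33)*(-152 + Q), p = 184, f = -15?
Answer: 46/211995 ≈ 0.00021699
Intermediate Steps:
u(J) = 4620 + 140*J (u(J) = -(J + 33)*(-152 - 128)/2 = -(33 + J)*(-280)/2 = -(-9240 - 280*J)/2 = 4620 + 140*J)
1/u(f/p) = 1/(4620 + 140*(-15/184)) = 1/(4620 - 525/46) = 1/(211995/46) = 46/211995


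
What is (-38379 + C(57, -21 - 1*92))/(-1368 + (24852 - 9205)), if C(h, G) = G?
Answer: -38492/14279 ≈ -2.6957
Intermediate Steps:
(-38379 + C(57, -21 - 1*92))/(-1368 + (24852 - 9205)) = (-38379 + (-21 - 1*92))/(-1368 + (24852 - 9205)) = (-38379 + (-21 - 92))/(-1368 + 15647) = (-38379 - 113)/14279 = -38492*1/14279 = -38492/14279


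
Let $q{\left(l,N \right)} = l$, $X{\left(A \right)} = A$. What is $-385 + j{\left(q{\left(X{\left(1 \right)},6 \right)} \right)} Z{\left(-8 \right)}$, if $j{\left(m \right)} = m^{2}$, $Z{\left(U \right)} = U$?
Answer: $-393$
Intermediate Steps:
$-385 + j{\left(q{\left(X{\left(1 \right)},6 \right)} \right)} Z{\left(-8 \right)} = -385 + 1^{2} \left(-8\right) = -385 + 1 \left(-8\right) = -385 - 8 = -393$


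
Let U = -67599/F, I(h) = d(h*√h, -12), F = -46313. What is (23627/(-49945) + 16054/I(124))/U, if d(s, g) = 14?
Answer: 10158520194/12935755 ≈ 785.31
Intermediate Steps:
I(h) = 14
U = 2331/1597 (U = -67599/(-46313) = -67599*(-1/46313) = 2331/1597 ≈ 1.4596)
(23627/(-49945) + 16054/I(124))/U = (23627/(-49945) + 16054/14)/(2331/1597) = (23627*(-1/49945) + 16054*(1/14))*(1597/2331) = (-23627/49945 + 8027/7)*(1597/2331) = (57249018/49945)*(1597/2331) = 10158520194/12935755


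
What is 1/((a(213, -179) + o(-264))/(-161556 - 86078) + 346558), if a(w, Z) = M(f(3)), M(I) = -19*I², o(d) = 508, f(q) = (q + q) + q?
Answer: 247634/85819544803 ≈ 2.8855e-6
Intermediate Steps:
f(q) = 3*q (f(q) = 2*q + q = 3*q)
a(w, Z) = -1539 (a(w, Z) = -19*(3*3)² = -19*9² = -19*81 = -1539)
1/((a(213, -179) + o(-264))/(-161556 - 86078) + 346558) = 1/((-1539 + 508)/(-161556 - 86078) + 346558) = 1/(-1031/(-247634) + 346558) = 1/(-1031*(-1/247634) + 346558) = 1/(1031/247634 + 346558) = 1/(85819544803/247634) = 247634/85819544803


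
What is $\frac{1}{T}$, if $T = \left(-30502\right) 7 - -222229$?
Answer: $\frac{1}{8715} \approx 0.00011474$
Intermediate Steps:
$T = 8715$ ($T = -213514 + 222229 = 8715$)
$\frac{1}{T} = \frac{1}{8715}$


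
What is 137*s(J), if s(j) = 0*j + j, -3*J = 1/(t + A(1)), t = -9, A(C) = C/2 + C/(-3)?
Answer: 274/53 ≈ 5.1698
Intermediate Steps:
A(C) = C/6 (A(C) = C*(1/2) + C*(-1/3) = C/2 - C/3 = C/6)
J = 2/53 (J = -1/(3*(-9 + (1/6)*1)) = -1/(3*(-9 + 1/6)) = -1/(3*(-53/6)) = -1/3*(-6/53) = 2/53 ≈ 0.037736)
s(j) = j (s(j) = 0 + j = j)
137*s(J) = 137*(2/53) = 274/53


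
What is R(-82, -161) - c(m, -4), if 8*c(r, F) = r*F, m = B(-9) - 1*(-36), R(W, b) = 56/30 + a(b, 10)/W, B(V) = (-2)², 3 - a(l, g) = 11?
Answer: 13508/615 ≈ 21.964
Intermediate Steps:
a(l, g) = -8 (a(l, g) = 3 - 1*11 = 3 - 11 = -8)
B(V) = 4
R(W, b) = 28/15 - 8/W (R(W, b) = 56/30 - 8/W = 56*(1/30) - 8/W = 28/15 - 8/W)
m = 40 (m = 4 - 1*(-36) = 4 + 36 = 40)
c(r, F) = F*r/8 (c(r, F) = (r*F)/8 = (F*r)/8 = F*r/8)
R(-82, -161) - c(m, -4) = (28/15 - 8/(-82)) - (-4)*40/8 = (28/15 - 8*(-1/82)) - 1*(-20) = (28/15 + 4/41) + 20 = 1208/615 + 20 = 13508/615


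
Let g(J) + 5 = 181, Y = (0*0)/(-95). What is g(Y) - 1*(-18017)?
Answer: 18193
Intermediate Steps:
Y = 0 (Y = 0*(-1/95) = 0)
g(J) = 176 (g(J) = -5 + 181 = 176)
g(Y) - 1*(-18017) = 176 - 1*(-18017) = 176 + 18017 = 18193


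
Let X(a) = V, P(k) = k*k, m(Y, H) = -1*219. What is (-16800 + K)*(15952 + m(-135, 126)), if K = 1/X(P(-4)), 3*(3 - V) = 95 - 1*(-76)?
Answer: -14272993333/54 ≈ -2.6431e+8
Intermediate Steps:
m(Y, H) = -219
P(k) = k²
V = -54 (V = 3 - (95 - 1*(-76))/3 = 3 - (95 + 76)/3 = 3 - ⅓*171 = 3 - 57 = -54)
X(a) = -54
K = -1/54 (K = 1/(-54) = -1/54 ≈ -0.018519)
(-16800 + K)*(15952 + m(-135, 126)) = (-16800 - 1/54)*(15952 - 219) = -907201/54*15733 = -14272993333/54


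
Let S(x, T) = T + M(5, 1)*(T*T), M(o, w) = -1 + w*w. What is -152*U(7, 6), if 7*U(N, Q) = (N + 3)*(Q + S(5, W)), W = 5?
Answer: -16720/7 ≈ -2388.6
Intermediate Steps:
M(o, w) = -1 + w**2
S(x, T) = T (S(x, T) = T + (-1 + 1**2)*(T*T) = T + (-1 + 1)*T**2 = T + 0*T**2 = T + 0 = T)
U(N, Q) = (3 + N)*(5 + Q)/7 (U(N, Q) = ((N + 3)*(Q + 5))/7 = ((3 + N)*(5 + Q))/7 = (3 + N)*(5 + Q)/7)
-152*U(7, 6) = -152*(15/7 + (3/7)*6 + (5/7)*7 + (1/7)*7*6) = -152*(15/7 + 18/7 + 5 + 6) = -152*110/7 = -16720/7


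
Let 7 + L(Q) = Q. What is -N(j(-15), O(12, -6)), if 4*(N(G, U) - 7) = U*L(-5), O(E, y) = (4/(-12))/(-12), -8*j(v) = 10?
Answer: -83/12 ≈ -6.9167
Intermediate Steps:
L(Q) = -7 + Q
j(v) = -5/4 (j(v) = -⅛*10 = -5/4)
O(E, y) = 1/36 (O(E, y) = (4*(-1/12))*(-1/12) = -⅓*(-1/12) = 1/36)
N(G, U) = 7 - 3*U (N(G, U) = 7 + (U*(-7 - 5))/4 = 7 + (U*(-12))/4 = 7 + (-12*U)/4 = 7 - 3*U)
-N(j(-15), O(12, -6)) = -(7 - 3*1/36) = -(7 - 1/12) = -1*83/12 = -83/12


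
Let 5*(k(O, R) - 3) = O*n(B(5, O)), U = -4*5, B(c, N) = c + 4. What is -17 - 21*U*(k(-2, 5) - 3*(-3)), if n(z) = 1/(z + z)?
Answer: 15041/3 ≈ 5013.7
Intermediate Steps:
B(c, N) = 4 + c
n(z) = 1/(2*z)
U = -20
k(O, R) = 3 + O/90 (k(O, R) = 3 + (O*(1/(2*(4 + 5))))/5 = 3 + (O*((½)/9))/5 = 3 + (O*((½)*(⅑)))/5 = 3 + (O*(1/18))/5 = 3 + (O/18)/5 = 3 + O/90)
-17 - 21*U*(k(-2, 5) - 3*(-3)) = -17 - (-420)*((3 + (1/90)*(-2)) - 3*(-3)) = -17 - (-420)*((3 - 1/45) + 9) = -17 - (-420)*(134/45 + 9) = -17 - (-420)*539/45 = -17 - 21*(-2156/9) = -17 + 15092/3 = 15041/3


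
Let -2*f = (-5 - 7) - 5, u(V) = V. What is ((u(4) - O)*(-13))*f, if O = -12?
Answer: -1768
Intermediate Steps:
f = 17/2 (f = -((-5 - 7) - 5)/2 = -(-12 - 5)/2 = -½*(-17) = 17/2 ≈ 8.5000)
((u(4) - O)*(-13))*f = ((4 - 1*(-12))*(-13))*(17/2) = ((4 + 12)*(-13))*(17/2) = (16*(-13))*(17/2) = -208*17/2 = -1768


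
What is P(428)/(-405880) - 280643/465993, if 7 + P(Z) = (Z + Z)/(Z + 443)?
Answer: -9019171494757/14976230457240 ≈ -0.60223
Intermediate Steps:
P(Z) = -7 + 2*Z/(443 + Z) (P(Z) = -7 + (Z + Z)/(Z + 443) = -7 + (2*Z)/(443 + Z) = -7 + 2*Z/(443 + Z))
P(428)/(-405880) - 280643/465993 = ((-3101 - 5*428)/(443 + 428))/(-405880) - 280643/465993 = ((-3101 - 2140)/871)*(-1/405880) - 280643*1/465993 = ((1/871)*(-5241))*(-1/405880) - 25513/42363 = -5241/871*(-1/405880) - 25513/42363 = 5241/353521480 - 25513/42363 = -9019171494757/14976230457240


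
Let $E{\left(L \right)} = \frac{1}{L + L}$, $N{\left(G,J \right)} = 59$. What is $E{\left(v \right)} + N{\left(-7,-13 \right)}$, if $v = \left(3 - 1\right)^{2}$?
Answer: $\frac{473}{8} \approx 59.125$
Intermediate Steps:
$v = 4$ ($v = 2^{2} = 4$)
$E{\left(L \right)} = \frac{1}{2 L}$
$E{\left(v \right)} + N{\left(-7,-13 \right)} = \frac{1}{2 \cdot 4} + 59 = \frac{1}{2} \cdot \frac{1}{4} + 59 = \frac{1}{8} + 59 = \frac{473}{8}$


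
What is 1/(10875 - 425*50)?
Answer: -1/10375 ≈ -9.6386e-5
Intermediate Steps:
1/(10875 - 425*50) = 1/(10875 - 21250) = 1/(-10375) = -1/10375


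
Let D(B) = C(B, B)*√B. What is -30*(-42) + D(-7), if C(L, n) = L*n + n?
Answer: 1260 + 42*I*√7 ≈ 1260.0 + 111.12*I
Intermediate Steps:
C(L, n) = n + L*n
D(B) = B^(3/2)*(1 + B) (D(B) = (B*(1 + B))*√B = B^(3/2)*(1 + B))
-30*(-42) + D(-7) = -30*(-42) + (-7)^(3/2)*(1 - 7) = 1260 - 7*I*√7*(-6) = 1260 + 42*I*√7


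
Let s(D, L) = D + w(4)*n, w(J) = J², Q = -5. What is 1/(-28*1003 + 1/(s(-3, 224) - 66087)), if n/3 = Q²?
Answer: -64890/1822370761 ≈ -3.5607e-5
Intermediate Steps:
n = 75 (n = 3*(-5)² = 3*25 = 75)
s(D, L) = 1200 + D (s(D, L) = D + 4²*75 = D + 16*75 = D + 1200 = 1200 + D)
1/(-28*1003 + 1/(s(-3, 224) - 66087)) = 1/(-28*1003 + 1/((1200 - 3) - 66087)) = 1/(-28084 + 1/(1197 - 66087)) = 1/(-28084 + 1/(-64890)) = 1/(-28084 - 1/64890) = 1/(-1822370761/64890) = -64890/1822370761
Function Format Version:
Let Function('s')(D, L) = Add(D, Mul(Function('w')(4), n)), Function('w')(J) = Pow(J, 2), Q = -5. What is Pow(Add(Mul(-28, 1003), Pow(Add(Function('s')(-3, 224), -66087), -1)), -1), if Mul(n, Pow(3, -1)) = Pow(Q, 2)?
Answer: Rational(-64890, 1822370761) ≈ -3.5607e-5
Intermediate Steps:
n = 75 (n = Mul(3, Pow(-5, 2)) = Mul(3, 25) = 75)
Function('s')(D, L) = Add(1200, D) (Function('s')(D, L) = Add(D, Mul(Pow(4, 2), 75)) = Add(D, Mul(16, 75)) = Add(D, 1200) = Add(1200, D))
Pow(Add(Mul(-28, 1003), Pow(Add(Function('s')(-3, 224), -66087), -1)), -1) = Pow(Add(Mul(-28, 1003), Pow(Add(Add(1200, -3), -66087), -1)), -1) = Pow(Add(-28084, Pow(Add(1197, -66087), -1)), -1) = Pow(Add(-28084, Pow(-64890, -1)), -1) = Pow(Add(-28084, Rational(-1, 64890)), -1) = Pow(Rational(-1822370761, 64890), -1) = Rational(-64890, 1822370761)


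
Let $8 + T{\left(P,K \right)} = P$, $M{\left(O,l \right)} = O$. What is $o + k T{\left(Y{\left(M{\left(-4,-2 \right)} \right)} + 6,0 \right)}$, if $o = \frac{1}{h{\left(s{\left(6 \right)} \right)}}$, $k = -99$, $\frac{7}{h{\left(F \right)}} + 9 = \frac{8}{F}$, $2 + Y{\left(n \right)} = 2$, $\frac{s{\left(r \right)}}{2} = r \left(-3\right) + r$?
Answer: $\frac{590}{3} \approx 196.67$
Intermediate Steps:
$s{\left(r \right)} = - 4 r$ ($s{\left(r \right)} = 2 \left(r \left(-3\right) + r\right) = 2 \left(- 3 r + r\right) = 2 \left(- 2 r\right) = - 4 r$)
$Y{\left(n \right)} = 0$ ($Y{\left(n \right)} = -2 + 2 = 0$)
$h{\left(F \right)} = \frac{7}{-9 + \frac{8}{F}}$
$T{\left(P,K \right)} = -8 + P$
$o = - \frac{4}{3}$ ($o = \frac{1}{\left(-7\right) \left(\left(-4\right) 6\right) \frac{1}{-8 + 9 \left(\left(-4\right) 6\right)}} = \frac{1}{\left(-7\right) \left(-24\right) \frac{1}{-8 + 9 \left(-24\right)}} = \frac{1}{\left(-7\right) \left(-24\right) \frac{1}{-8 - 216}} = \frac{1}{\left(-7\right) \left(-24\right) \frac{1}{-224}} = \frac{1}{\left(-7\right) \left(-24\right) \left(- \frac{1}{224}\right)} = \frac{1}{- \frac{3}{4}} = - \frac{4}{3} \approx -1.3333$)
$o + k T{\left(Y{\left(M{\left(-4,-2 \right)} \right)} + 6,0 \right)} = - \frac{4}{3} - 99 \left(-8 + \left(0 + 6\right)\right) = - \frac{4}{3} - 99 \left(-8 + 6\right) = - \frac{4}{3} - -198 = - \frac{4}{3} + 198 = \frac{590}{3}$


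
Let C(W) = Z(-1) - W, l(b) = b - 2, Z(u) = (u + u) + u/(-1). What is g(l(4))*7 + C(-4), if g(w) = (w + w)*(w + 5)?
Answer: 199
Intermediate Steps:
Z(u) = u (Z(u) = 2*u + u*(-1) = 2*u - u = u)
l(b) = -2 + b
g(w) = 2*w*(5 + w) (g(w) = (2*w)*(5 + w) = 2*w*(5 + w))
C(W) = -1 - W
g(l(4))*7 + C(-4) = (2*(-2 + 4)*(5 + (-2 + 4)))*7 + (-1 - 1*(-4)) = (2*2*(5 + 2))*7 + (-1 + 4) = (2*2*7)*7 + 3 = 28*7 + 3 = 196 + 3 = 199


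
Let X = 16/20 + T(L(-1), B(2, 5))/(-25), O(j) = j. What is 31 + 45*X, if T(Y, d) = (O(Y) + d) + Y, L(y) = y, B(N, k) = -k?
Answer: 398/5 ≈ 79.600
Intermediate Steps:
T(Y, d) = d + 2*Y (T(Y, d) = (Y + d) + Y = d + 2*Y)
X = 27/25 (X = 16/20 + (-1*5 + 2*(-1))/(-25) = 16*(1/20) + (-5 - 2)*(-1/25) = ⅘ - 7*(-1/25) = ⅘ + 7/25 = 27/25 ≈ 1.0800)
31 + 45*X = 31 + 45*(27/25) = 31 + 243/5 = 398/5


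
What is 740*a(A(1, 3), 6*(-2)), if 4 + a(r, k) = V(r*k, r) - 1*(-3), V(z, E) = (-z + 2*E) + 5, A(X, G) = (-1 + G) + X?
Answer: 34040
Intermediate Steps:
A(X, G) = -1 + G + X
V(z, E) = 5 - z + 2*E
a(r, k) = 4 + 2*r - k*r (a(r, k) = -4 + ((5 - r*k + 2*r) - 1*(-3)) = -4 + ((5 - k*r + 2*r) + 3) = -4 + ((5 + 2*r - k*r) + 3) = -4 + (8 + 2*r - k*r) = 4 + 2*r - k*r)
740*a(A(1, 3), 6*(-2)) = 740*(4 + 2*(-1 + 3 + 1) - 6*(-2)*(-1 + 3 + 1)) = 740*(4 + 2*3 - 1*(-12)*3) = 740*(4 + 6 + 36) = 740*46 = 34040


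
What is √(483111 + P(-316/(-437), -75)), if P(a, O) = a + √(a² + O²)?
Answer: √(92259362651 + 437*√1074300481)/437 ≈ 695.12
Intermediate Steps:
P(a, O) = a + √(O² + a²)
√(483111 + P(-316/(-437), -75)) = √(483111 + (-316/(-437) + √((-75)² + (-316/(-437))²))) = √(483111 + (-316*(-1/437) + √(5625 + (-316*(-1/437))²))) = √(483111 + (316/437 + √(5625 + (316/437)²))) = √(483111 + (316/437 + √(5625 + 99856/190969))) = √(483111 + (316/437 + √(1074300481/190969))) = √(483111 + (316/437 + √1074300481/437)) = √(211119823/437 + √1074300481/437)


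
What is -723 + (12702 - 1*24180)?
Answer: -12201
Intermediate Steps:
-723 + (12702 - 1*24180) = -723 + (12702 - 24180) = -723 - 11478 = -12201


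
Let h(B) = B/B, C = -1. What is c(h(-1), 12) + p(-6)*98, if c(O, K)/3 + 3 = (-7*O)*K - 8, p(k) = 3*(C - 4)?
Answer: -1755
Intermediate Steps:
h(B) = 1
p(k) = -15 (p(k) = 3*(-1 - 4) = 3*(-5) = -15)
c(O, K) = -33 - 21*K*O (c(O, K) = -9 + 3*((-7*O)*K - 8) = -9 + 3*(-7*K*O - 8) = -9 + 3*(-8 - 7*K*O) = -9 + (-24 - 21*K*O) = -33 - 21*K*O)
c(h(-1), 12) + p(-6)*98 = (-33 - 21*12*1) - 15*98 = (-33 - 252) - 1470 = -285 - 1470 = -1755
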